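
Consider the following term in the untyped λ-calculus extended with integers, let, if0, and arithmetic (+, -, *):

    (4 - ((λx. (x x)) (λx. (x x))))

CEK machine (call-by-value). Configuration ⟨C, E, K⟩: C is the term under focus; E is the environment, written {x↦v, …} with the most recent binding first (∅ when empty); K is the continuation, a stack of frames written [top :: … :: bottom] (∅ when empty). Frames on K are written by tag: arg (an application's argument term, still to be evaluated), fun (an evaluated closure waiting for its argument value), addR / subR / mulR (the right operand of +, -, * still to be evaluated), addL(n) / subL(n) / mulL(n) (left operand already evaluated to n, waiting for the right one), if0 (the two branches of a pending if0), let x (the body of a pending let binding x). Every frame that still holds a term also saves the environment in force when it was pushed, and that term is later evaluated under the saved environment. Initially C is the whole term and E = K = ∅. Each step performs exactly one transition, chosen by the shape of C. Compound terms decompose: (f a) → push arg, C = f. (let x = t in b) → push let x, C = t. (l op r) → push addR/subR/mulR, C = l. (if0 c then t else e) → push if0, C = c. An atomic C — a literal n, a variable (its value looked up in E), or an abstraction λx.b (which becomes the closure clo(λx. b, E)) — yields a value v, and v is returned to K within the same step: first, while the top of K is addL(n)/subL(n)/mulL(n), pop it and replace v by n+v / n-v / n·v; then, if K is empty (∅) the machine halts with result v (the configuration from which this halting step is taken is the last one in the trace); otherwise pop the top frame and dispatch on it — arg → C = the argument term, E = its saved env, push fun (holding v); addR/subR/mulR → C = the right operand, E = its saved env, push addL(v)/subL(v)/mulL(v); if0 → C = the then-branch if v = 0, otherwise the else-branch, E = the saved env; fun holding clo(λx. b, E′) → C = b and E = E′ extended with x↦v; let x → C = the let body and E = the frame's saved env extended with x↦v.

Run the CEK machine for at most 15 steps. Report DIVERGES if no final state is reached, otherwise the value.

Answer: DIVERGES (no final state within 15 steps)

Machine steps:
step 0: <C=(4 - ((λx. (x x)) (λx. (x x)))), E=∅, K=∅>
step 1: <C=4, E=∅, K=[subR]>
step 2: <C=((λx. (x x)) (λx. (x x))), E=∅, K=[subL(4)]>
step 3: <C=(λx. (x x)), E=∅, K=[arg :: subL(4)]>
step 4: <C=(λx. (x x)), E=∅, K=[fun :: subL(4)]>
step 5: <C=(x x), E={x↦clo(λx. (x x), ∅)}, K=[subL(4)]>
step 6: <C=x, E={x↦clo(λx. (x x), ∅)}, K=[arg :: subL(4)]>
step 7: <C=x, E={x↦clo(λx. (x x), ∅)}, K=[fun :: subL(4)]>
… configuration repeats with period 3 (steps 5–7 recur indefinitely) …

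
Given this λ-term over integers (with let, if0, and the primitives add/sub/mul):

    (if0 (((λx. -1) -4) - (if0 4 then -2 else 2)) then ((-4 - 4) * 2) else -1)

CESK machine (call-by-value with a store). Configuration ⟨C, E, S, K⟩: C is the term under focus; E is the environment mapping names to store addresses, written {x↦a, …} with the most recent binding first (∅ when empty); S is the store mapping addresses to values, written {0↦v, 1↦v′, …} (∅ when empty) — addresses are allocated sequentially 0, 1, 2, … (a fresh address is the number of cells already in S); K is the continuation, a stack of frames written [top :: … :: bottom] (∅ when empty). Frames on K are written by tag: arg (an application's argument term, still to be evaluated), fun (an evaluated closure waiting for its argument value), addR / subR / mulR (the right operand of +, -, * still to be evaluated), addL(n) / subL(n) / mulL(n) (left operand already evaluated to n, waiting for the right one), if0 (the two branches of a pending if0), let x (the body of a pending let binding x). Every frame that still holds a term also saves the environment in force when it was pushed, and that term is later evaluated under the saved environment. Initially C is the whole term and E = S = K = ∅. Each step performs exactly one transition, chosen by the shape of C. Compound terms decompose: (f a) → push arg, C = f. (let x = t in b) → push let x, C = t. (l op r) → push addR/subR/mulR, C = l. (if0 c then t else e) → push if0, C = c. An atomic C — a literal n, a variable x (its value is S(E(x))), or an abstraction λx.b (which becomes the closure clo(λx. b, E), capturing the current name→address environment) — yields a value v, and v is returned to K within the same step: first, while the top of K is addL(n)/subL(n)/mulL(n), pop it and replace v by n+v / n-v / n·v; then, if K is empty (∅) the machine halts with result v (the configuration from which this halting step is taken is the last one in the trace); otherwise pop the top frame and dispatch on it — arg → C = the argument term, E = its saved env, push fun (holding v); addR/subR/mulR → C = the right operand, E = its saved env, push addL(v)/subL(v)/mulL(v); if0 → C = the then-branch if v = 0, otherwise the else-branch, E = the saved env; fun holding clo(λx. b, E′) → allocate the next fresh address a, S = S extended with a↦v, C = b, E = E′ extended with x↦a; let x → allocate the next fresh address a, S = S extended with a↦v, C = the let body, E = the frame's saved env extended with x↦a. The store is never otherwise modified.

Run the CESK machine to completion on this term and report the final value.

t=0: ⟨C=(if0 (((λx. -1) -4) - (if0 4 then -2 else 2)) then ((-4 - 4) * 2) else -1); E=∅; S=∅; K=∅⟩
t=1: ⟨C=(((λx. -1) -4) - (if0 4 then -2 else 2)); E=∅; S=∅; K=[if0]⟩
t=2: ⟨C=((λx. -1) -4); E=∅; S=∅; K=[subR :: if0]⟩
t=3: ⟨C=(λx. -1); E=∅; S=∅; K=[arg :: subR :: if0]⟩
t=4: ⟨C=-4; E=∅; S=∅; K=[fun :: subR :: if0]⟩
t=5: ⟨C=-1; E={x↦0}; S={0↦-4}; K=[subR :: if0]⟩
t=6: ⟨C=(if0 4 then -2 else 2); E=∅; S={0↦-4}; K=[subL(-1) :: if0]⟩
t=7: ⟨C=4; E=∅; S={0↦-4}; K=[if0 :: subL(-1) :: if0]⟩
t=8: ⟨C=2; E=∅; S={0↦-4}; K=[subL(-1) :: if0]⟩
t=9: ⟨C=-1; E=∅; S={0↦-4}; K=∅⟩
→ final value -1

Answer: -1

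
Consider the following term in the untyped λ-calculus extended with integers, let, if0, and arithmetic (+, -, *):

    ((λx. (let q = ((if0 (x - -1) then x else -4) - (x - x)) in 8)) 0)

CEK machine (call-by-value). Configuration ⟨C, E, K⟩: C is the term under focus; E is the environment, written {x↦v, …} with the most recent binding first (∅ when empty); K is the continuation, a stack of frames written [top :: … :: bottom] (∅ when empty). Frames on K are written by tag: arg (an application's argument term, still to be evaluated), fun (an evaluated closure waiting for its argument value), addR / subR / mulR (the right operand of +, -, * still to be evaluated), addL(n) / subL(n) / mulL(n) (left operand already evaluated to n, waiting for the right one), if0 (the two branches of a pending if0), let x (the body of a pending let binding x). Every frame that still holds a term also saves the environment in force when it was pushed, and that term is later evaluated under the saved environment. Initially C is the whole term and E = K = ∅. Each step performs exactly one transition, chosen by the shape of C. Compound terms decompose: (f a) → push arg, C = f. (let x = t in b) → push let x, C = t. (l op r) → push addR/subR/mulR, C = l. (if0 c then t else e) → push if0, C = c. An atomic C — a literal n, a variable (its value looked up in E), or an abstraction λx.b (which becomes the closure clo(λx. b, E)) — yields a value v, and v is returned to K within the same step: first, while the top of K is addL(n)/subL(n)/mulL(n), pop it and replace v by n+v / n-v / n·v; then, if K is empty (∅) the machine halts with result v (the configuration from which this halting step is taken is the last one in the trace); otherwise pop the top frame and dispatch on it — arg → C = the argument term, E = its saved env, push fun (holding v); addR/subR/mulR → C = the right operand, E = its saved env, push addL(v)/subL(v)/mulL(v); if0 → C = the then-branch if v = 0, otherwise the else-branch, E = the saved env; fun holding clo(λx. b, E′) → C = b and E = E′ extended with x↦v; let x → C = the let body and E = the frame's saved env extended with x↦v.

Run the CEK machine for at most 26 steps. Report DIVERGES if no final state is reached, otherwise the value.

step 0: <C=((λx. (let q = ((if0 (x - -1) then x else -4) - (x - x)) in 8)) 0), E=∅, K=∅>
step 1: <C=(λx. (let q = ((if0 (x - -1) then x else -4) - (x - x)) in 8)), E=∅, K=[arg]>
step 2: <C=0, E=∅, K=[fun]>
step 3: <C=(let q = ((if0 (x - -1) then x else -4) - (x - x)) in 8), E={x↦0}, K=∅>
step 4: <C=((if0 (x - -1) then x else -4) - (x - x)), E={x↦0}, K=[let q]>
step 5: <C=(if0 (x - -1) then x else -4), E={x↦0}, K=[subR :: let q]>
step 6: <C=(x - -1), E={x↦0}, K=[if0 :: subR :: let q]>
step 7: <C=x, E={x↦0}, K=[subR :: if0 :: subR :: let q]>
step 8: <C=-1, E={x↦0}, K=[subL(0) :: if0 :: subR :: let q]>
step 9: <C=-4, E={x↦0}, K=[subR :: let q]>
step 10: <C=(x - x), E={x↦0}, K=[subL(-4) :: let q]>
step 11: <C=x, E={x↦0}, K=[subR :: subL(-4) :: let q]>
step 12: <C=x, E={x↦0}, K=[subL(0) :: subL(-4) :: let q]>
step 13: <C=8, E={q↦-4, x↦0}, K=∅>
→ final value 8

Answer: 8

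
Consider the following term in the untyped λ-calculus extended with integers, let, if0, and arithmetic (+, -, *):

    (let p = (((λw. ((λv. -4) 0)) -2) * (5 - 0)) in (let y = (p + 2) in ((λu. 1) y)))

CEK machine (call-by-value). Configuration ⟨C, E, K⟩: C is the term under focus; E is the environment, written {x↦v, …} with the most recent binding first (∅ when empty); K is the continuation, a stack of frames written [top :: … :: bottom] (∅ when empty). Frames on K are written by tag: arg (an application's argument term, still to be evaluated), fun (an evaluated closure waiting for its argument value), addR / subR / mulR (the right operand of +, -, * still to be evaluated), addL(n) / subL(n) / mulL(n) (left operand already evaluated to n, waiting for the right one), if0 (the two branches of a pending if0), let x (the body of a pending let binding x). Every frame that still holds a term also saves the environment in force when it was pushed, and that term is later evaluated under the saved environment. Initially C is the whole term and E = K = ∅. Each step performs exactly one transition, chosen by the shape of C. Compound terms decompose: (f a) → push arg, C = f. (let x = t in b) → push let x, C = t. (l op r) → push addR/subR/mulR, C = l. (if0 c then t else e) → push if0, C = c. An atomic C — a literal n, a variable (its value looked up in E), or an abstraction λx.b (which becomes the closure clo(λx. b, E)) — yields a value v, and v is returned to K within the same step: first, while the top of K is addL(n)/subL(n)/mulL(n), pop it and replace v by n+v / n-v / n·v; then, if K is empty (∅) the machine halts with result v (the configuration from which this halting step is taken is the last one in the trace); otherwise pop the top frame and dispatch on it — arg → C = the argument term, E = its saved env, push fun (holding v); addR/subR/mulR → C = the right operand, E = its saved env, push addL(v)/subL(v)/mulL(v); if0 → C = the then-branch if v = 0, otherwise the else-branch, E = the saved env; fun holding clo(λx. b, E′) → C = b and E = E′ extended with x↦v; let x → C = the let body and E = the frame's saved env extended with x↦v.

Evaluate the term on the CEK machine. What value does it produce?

Answer: 1

Derivation:
t=0: <C=(let p = (((λw. ((λv. -4) 0)) -2) * (5 - 0)) in (let y = (p + 2) in ((λu. 1) y))), E=∅, K=∅>
t=1: <C=(((λw. ((λv. -4) 0)) -2) * (5 - 0)), E=∅, K=[let p]>
t=2: <C=((λw. ((λv. -4) 0)) -2), E=∅, K=[mulR :: let p]>
t=3: <C=(λw. ((λv. -4) 0)), E=∅, K=[arg :: mulR :: let p]>
t=4: <C=-2, E=∅, K=[fun :: mulR :: let p]>
t=5: <C=((λv. -4) 0), E={w↦-2}, K=[mulR :: let p]>
t=6: <C=(λv. -4), E={w↦-2}, K=[arg :: mulR :: let p]>
t=7: <C=0, E={w↦-2}, K=[fun :: mulR :: let p]>
t=8: <C=-4, E={v↦0, w↦-2}, K=[mulR :: let p]>
t=9: <C=(5 - 0), E=∅, K=[mulL(-4) :: let p]>
t=10: <C=5, E=∅, K=[subR :: mulL(-4) :: let p]>
t=11: <C=0, E=∅, K=[subL(5) :: mulL(-4) :: let p]>
t=12: <C=(let y = (p + 2) in ((λu. 1) y)), E={p↦-20}, K=∅>
t=13: <C=(p + 2), E={p↦-20}, K=[let y]>
t=14: <C=p, E={p↦-20}, K=[addR :: let y]>
t=15: <C=2, E={p↦-20}, K=[addL(-20) :: let y]>
t=16: <C=((λu. 1) y), E={y↦-18, p↦-20}, K=∅>
t=17: <C=(λu. 1), E={y↦-18, p↦-20}, K=[arg]>
t=18: <C=y, E={y↦-18, p↦-20}, K=[fun]>
t=19: <C=1, E={u↦-18, y↦-18, p↦-20}, K=∅>
→ final value 1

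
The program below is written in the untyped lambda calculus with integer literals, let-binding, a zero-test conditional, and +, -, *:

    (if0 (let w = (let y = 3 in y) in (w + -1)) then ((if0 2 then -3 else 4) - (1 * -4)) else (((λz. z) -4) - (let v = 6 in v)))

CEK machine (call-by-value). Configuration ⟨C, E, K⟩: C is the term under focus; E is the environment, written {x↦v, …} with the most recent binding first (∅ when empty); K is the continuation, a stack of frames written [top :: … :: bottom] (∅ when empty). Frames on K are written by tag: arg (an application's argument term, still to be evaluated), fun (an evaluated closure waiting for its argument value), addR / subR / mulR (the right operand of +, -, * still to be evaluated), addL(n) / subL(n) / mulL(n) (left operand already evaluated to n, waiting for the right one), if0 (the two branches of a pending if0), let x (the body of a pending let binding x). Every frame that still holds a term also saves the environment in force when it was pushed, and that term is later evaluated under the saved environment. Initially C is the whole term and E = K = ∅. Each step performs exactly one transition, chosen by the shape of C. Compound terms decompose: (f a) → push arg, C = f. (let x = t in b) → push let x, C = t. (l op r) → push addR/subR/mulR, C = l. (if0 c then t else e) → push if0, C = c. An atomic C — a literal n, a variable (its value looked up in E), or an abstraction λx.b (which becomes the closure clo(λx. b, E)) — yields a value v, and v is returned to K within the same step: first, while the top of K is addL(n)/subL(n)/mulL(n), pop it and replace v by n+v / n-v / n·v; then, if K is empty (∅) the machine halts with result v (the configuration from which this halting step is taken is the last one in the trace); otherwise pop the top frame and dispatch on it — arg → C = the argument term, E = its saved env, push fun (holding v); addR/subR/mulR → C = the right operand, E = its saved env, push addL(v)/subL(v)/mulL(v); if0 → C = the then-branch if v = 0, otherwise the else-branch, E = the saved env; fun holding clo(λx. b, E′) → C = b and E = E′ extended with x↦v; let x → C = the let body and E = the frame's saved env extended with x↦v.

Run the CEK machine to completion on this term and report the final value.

Answer: -10

Derivation:
t=0: <C=(if0 (let w = (let y = 3 in y) in (w + -1)) then ((if0 2 then -3 else 4) - (1 * -4)) else (((λz. z) -4) - (let v = 6 in v))), E=∅, K=∅>
t=1: <C=(let w = (let y = 3 in y) in (w + -1)), E=∅, K=[if0]>
t=2: <C=(let y = 3 in y), E=∅, K=[let w :: if0]>
t=3: <C=3, E=∅, K=[let y :: let w :: if0]>
t=4: <C=y, E={y↦3}, K=[let w :: if0]>
t=5: <C=(w + -1), E={w↦3}, K=[if0]>
t=6: <C=w, E={w↦3}, K=[addR :: if0]>
t=7: <C=-1, E={w↦3}, K=[addL(3) :: if0]>
t=8: <C=(((λz. z) -4) - (let v = 6 in v)), E=∅, K=∅>
t=9: <C=((λz. z) -4), E=∅, K=[subR]>
t=10: <C=(λz. z), E=∅, K=[arg :: subR]>
t=11: <C=-4, E=∅, K=[fun :: subR]>
t=12: <C=z, E={z↦-4}, K=[subR]>
t=13: <C=(let v = 6 in v), E=∅, K=[subL(-4)]>
t=14: <C=6, E=∅, K=[let v :: subL(-4)]>
t=15: <C=v, E={v↦6}, K=[subL(-4)]>
→ final value -10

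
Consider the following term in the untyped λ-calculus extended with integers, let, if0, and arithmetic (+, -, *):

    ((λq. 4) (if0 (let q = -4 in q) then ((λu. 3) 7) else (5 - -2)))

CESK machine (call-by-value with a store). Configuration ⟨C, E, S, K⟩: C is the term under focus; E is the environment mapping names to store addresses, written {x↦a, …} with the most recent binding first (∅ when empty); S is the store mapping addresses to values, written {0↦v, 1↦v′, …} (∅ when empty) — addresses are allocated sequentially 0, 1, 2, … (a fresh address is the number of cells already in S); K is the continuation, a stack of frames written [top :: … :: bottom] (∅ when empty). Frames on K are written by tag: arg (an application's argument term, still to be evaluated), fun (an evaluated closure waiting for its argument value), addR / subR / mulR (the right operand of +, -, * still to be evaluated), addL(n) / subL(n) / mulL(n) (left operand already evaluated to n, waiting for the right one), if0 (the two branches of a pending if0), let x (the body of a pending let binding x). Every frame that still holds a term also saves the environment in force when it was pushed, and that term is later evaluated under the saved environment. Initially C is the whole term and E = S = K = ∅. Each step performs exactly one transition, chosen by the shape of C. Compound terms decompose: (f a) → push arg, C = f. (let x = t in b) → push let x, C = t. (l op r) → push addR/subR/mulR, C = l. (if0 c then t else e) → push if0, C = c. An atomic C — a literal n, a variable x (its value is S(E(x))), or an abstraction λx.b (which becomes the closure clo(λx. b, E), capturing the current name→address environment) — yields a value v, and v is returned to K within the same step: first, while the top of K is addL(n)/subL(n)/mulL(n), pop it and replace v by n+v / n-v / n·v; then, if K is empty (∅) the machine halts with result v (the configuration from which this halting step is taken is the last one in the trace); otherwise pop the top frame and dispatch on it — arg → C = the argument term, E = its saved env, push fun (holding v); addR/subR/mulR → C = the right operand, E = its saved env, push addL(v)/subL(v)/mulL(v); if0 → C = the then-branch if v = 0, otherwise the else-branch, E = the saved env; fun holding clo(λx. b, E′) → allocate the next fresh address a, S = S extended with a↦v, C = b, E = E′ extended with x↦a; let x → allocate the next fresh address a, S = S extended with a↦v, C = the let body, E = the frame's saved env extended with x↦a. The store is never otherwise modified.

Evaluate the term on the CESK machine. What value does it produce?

Answer: 4

Execution trace:
[0] [C=((λq. 4) (if0 (let q = -4 in q) then ((λu. 3) 7) else (5 - -2))) | E=∅ | S=∅ | K=∅]
[1] [C=(λq. 4) | E=∅ | S=∅ | K=[arg]]
[2] [C=(if0 (let q = -4 in q) then ((λu. 3) 7) else (5 - -2)) | E=∅ | S=∅ | K=[fun]]
[3] [C=(let q = -4 in q) | E=∅ | S=∅ | K=[if0 :: fun]]
[4] [C=-4 | E=∅ | S=∅ | K=[let q :: if0 :: fun]]
[5] [C=q | E={q↦0} | S={0↦-4} | K=[if0 :: fun]]
[6] [C=(5 - -2) | E=∅ | S={0↦-4} | K=[fun]]
[7] [C=5 | E=∅ | S={0↦-4} | K=[subR :: fun]]
[8] [C=-2 | E=∅ | S={0↦-4} | K=[subL(5) :: fun]]
[9] [C=4 | E={q↦1} | S={0↦-4, 1↦7} | K=∅]
→ final value 4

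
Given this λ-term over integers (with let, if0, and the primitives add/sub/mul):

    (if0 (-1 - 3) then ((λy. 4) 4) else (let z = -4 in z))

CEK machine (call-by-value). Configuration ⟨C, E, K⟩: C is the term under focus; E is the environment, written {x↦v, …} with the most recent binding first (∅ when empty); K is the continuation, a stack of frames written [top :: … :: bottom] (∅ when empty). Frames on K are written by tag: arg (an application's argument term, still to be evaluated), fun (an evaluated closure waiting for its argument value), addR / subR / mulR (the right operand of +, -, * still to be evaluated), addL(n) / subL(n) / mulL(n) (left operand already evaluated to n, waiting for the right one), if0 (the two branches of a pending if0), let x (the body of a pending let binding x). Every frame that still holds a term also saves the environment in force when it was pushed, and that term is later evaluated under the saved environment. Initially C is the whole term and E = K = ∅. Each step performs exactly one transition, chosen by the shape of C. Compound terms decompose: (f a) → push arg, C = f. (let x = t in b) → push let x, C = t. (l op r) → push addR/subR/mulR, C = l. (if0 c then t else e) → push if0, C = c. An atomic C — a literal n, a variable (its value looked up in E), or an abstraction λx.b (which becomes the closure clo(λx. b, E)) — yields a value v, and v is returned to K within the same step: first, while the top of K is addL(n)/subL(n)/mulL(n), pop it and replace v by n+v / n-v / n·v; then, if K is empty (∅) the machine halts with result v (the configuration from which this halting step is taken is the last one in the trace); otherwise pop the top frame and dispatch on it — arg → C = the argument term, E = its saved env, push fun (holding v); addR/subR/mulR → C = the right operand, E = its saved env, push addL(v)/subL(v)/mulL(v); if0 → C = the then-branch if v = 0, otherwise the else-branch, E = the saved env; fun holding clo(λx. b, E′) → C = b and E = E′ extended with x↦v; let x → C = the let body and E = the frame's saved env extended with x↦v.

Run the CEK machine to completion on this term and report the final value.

step 0: [C=(if0 (-1 - 3) then ((λy. 4) 4) else (let z = -4 in z)) | E=∅ | K=∅]
step 1: [C=(-1 - 3) | E=∅ | K=[if0]]
step 2: [C=-1 | E=∅ | K=[subR :: if0]]
step 3: [C=3 | E=∅ | K=[subL(-1) :: if0]]
step 4: [C=(let z = -4 in z) | E=∅ | K=∅]
step 5: [C=-4 | E=∅ | K=[let z]]
step 6: [C=z | E={z↦-4} | K=∅]
→ final value -4

Answer: -4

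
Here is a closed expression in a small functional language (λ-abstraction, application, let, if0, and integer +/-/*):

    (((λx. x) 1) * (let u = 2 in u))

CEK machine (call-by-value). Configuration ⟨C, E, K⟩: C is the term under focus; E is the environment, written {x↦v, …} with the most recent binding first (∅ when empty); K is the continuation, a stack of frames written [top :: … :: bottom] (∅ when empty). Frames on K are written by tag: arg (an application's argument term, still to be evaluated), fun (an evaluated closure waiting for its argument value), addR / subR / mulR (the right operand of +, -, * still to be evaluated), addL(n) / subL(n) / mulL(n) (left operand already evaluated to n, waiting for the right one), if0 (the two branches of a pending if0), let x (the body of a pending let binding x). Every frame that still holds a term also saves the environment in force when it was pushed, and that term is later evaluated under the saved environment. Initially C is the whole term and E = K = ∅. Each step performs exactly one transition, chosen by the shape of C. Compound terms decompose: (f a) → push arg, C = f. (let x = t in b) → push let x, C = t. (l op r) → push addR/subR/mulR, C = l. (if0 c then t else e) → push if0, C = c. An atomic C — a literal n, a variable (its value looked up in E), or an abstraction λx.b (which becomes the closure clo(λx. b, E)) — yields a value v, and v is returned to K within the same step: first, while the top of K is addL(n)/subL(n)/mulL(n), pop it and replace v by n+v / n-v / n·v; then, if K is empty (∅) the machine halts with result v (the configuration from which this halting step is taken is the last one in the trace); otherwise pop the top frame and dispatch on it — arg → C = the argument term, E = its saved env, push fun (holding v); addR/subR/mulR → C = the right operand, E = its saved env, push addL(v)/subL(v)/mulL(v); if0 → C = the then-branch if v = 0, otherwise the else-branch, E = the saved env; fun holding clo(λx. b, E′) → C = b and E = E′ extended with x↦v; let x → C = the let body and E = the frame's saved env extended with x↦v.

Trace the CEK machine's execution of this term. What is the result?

[0] [C=(((λx. x) 1) * (let u = 2 in u)) | E=∅ | K=∅]
[1] [C=((λx. x) 1) | E=∅ | K=[mulR]]
[2] [C=(λx. x) | E=∅ | K=[arg :: mulR]]
[3] [C=1 | E=∅ | K=[fun :: mulR]]
[4] [C=x | E={x↦1} | K=[mulR]]
[5] [C=(let u = 2 in u) | E=∅ | K=[mulL(1)]]
[6] [C=2 | E=∅ | K=[let u :: mulL(1)]]
[7] [C=u | E={u↦2} | K=[mulL(1)]]
→ final value 2

Answer: 2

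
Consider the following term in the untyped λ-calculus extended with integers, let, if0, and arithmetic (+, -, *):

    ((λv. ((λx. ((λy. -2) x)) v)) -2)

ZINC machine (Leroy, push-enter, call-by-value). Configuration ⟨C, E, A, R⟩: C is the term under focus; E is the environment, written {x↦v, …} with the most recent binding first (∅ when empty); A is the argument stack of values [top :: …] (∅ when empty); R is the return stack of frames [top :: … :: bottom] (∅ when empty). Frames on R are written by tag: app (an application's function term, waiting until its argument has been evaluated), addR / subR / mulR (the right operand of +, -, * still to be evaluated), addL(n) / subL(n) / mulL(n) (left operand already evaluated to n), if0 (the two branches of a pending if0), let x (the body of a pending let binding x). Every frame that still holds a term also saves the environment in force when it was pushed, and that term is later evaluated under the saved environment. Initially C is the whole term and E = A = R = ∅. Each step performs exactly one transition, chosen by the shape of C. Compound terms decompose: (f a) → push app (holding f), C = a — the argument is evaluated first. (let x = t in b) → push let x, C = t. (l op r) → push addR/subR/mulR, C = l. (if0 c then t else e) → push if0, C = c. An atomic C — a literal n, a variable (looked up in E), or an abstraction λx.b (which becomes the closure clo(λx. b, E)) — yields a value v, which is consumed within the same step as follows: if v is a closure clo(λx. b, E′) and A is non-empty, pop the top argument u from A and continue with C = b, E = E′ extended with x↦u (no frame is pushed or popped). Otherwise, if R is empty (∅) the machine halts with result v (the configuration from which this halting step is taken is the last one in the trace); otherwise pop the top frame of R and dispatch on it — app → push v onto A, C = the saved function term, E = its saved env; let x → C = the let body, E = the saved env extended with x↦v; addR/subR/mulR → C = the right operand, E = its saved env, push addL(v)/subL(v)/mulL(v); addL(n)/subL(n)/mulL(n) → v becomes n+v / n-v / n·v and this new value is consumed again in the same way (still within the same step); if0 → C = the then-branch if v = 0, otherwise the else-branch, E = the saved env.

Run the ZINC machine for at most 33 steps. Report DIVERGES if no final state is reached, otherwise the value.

Answer: -2

Machine steps:
[0] [C=((λv. ((λx. ((λy. -2) x)) v)) -2) | E=∅ | A=∅ | R=∅]
[1] [C=-2 | E=∅ | A=∅ | R=[app]]
[2] [C=(λv. ((λx. ((λy. -2) x)) v)) | E=∅ | A=[-2] | R=∅]
[3] [C=((λx. ((λy. -2) x)) v) | E={v↦-2} | A=∅ | R=∅]
[4] [C=v | E={v↦-2} | A=∅ | R=[app]]
[5] [C=(λx. ((λy. -2) x)) | E={v↦-2} | A=[-2] | R=∅]
[6] [C=((λy. -2) x) | E={x↦-2, v↦-2} | A=∅ | R=∅]
[7] [C=x | E={x↦-2, v↦-2} | A=∅ | R=[app]]
[8] [C=(λy. -2) | E={x↦-2, v↦-2} | A=[-2] | R=∅]
[9] [C=-2 | E={y↦-2, x↦-2, v↦-2} | A=∅ | R=∅]
→ final value -2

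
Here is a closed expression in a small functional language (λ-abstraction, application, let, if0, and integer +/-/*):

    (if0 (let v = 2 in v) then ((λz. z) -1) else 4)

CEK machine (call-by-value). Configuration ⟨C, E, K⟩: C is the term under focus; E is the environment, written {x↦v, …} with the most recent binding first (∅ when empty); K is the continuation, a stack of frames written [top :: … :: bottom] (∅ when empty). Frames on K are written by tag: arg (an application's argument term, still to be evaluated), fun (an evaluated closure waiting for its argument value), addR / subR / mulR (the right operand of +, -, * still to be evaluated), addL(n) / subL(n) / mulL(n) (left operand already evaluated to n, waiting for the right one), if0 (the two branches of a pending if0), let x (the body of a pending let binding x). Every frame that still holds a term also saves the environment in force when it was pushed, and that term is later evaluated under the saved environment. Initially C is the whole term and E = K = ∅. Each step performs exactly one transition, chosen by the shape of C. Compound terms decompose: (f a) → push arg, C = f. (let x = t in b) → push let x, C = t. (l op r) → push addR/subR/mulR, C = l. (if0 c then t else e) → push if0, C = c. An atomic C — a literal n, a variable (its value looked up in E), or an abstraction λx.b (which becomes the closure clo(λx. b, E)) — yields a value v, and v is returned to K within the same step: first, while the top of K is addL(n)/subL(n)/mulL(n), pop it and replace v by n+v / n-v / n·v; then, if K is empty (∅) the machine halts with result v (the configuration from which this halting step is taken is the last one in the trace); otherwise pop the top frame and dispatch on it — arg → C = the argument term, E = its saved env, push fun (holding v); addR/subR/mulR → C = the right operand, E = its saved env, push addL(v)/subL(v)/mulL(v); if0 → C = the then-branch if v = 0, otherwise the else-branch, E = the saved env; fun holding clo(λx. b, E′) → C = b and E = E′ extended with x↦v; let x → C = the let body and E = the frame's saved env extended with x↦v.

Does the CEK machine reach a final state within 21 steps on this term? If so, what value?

Answer: 4

Machine steps:
step 0: <C=(if0 (let v = 2 in v) then ((λz. z) -1) else 4), E=∅, K=∅>
step 1: <C=(let v = 2 in v), E=∅, K=[if0]>
step 2: <C=2, E=∅, K=[let v :: if0]>
step 3: <C=v, E={v↦2}, K=[if0]>
step 4: <C=4, E=∅, K=∅>
→ final value 4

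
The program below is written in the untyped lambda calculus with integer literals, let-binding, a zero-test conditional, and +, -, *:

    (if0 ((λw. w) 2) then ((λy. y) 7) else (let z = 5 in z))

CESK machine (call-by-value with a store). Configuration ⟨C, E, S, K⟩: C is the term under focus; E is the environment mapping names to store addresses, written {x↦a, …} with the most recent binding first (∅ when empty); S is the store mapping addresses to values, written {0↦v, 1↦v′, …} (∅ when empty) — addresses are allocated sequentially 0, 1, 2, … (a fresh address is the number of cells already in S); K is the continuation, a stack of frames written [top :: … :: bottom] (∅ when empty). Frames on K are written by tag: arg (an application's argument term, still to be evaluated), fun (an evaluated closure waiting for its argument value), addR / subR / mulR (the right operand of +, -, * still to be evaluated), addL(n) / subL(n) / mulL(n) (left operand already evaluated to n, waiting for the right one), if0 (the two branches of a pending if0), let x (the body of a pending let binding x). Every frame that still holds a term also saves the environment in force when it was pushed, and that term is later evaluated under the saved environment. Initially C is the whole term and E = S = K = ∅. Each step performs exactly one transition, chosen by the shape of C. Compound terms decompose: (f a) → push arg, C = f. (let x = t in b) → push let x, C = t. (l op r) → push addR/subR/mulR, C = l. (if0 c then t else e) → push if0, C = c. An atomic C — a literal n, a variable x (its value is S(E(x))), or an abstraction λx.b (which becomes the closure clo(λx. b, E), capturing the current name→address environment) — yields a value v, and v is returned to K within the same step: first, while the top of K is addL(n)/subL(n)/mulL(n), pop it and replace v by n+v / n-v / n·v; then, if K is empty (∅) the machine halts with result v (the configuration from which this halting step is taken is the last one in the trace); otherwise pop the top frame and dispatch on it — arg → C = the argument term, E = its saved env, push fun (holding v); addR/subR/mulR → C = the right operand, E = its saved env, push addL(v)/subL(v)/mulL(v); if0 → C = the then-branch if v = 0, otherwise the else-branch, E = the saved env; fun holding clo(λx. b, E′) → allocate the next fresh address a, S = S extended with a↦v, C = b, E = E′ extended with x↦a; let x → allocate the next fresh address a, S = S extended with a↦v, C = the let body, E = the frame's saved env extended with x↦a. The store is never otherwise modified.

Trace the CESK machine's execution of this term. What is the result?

Answer: 5

Machine steps:
0. <C=(if0 ((λw. w) 2) then ((λy. y) 7) else (let z = 5 in z)), E=∅, S=∅, K=∅>
1. <C=((λw. w) 2), E=∅, S=∅, K=[if0]>
2. <C=(λw. w), E=∅, S=∅, K=[arg :: if0]>
3. <C=2, E=∅, S=∅, K=[fun :: if0]>
4. <C=w, E={w↦0}, S={0↦2}, K=[if0]>
5. <C=(let z = 5 in z), E=∅, S={0↦2}, K=∅>
6. <C=5, E=∅, S={0↦2}, K=[let z]>
7. <C=z, E={z↦1}, S={0↦2, 1↦5}, K=∅>
→ final value 5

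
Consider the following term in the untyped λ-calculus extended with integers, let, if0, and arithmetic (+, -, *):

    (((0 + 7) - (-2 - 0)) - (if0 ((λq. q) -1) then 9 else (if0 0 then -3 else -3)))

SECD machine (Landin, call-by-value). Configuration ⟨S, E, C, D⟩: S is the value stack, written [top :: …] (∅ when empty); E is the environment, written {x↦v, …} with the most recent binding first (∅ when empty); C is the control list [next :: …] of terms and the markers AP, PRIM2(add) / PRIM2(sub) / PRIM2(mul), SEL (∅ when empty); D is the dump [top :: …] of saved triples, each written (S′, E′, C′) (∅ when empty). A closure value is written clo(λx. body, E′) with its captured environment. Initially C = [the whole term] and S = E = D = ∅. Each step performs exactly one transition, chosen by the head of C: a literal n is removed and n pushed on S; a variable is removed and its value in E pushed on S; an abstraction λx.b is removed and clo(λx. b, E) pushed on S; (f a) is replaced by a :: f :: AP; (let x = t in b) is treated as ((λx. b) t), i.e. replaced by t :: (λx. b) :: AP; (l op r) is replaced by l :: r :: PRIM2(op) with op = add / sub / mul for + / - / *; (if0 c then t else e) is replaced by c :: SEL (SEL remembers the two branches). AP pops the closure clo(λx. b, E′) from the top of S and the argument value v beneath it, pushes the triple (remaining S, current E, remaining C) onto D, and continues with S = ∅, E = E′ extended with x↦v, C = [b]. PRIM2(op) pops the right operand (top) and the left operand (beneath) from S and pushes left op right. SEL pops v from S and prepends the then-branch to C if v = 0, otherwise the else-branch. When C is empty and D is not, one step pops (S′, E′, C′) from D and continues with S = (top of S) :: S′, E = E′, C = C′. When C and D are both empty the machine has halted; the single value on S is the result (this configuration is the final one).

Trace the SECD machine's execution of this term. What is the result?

Answer: 12

Execution trace:
step 0: [S=∅ | E=∅ | C=[(((0 + 7) - (-2 - 0)) - (if0 ((λq. q) -1) then 9 else (if0 0 then -3 else -3)))] | D=∅]
step 1: [S=∅ | E=∅ | C=[((0 + 7) - (-2 - 0)) :: (if0 ((λq. q) -1) then 9 else (if0 0 then -3 else -3)) :: PRIM2(sub)] | D=∅]
step 2: [S=∅ | E=∅ | C=[(0 + 7) :: (-2 - 0) :: PRIM2(sub) :: (if0 ((λq. q) -1) then 9 else (if0 0 then -3 else -3)) :: PRIM2(sub)] | D=∅]
step 3: [S=∅ | E=∅ | C=[0 :: 7 :: PRIM2(add) :: (-2 - 0) :: PRIM2(sub) :: (if0 ((λq. q) -1) then 9 else (if0 0 then -3 else -3)) :: PRIM2(sub)] | D=∅]
step 4: [S=[0] | E=∅ | C=[7 :: PRIM2(add) :: (-2 - 0) :: PRIM2(sub) :: (if0 ((λq. q) -1) then 9 else (if0 0 then -3 else -3)) :: PRIM2(sub)] | D=∅]
step 5: [S=[7 :: 0] | E=∅ | C=[PRIM2(add) :: (-2 - 0) :: PRIM2(sub) :: (if0 ((λq. q) -1) then 9 else (if0 0 then -3 else -3)) :: PRIM2(sub)] | D=∅]
step 6: [S=[7] | E=∅ | C=[(-2 - 0) :: PRIM2(sub) :: (if0 ((λq. q) -1) then 9 else (if0 0 then -3 else -3)) :: PRIM2(sub)] | D=∅]
step 7: [S=[7] | E=∅ | C=[-2 :: 0 :: PRIM2(sub) :: PRIM2(sub) :: (if0 ((λq. q) -1) then 9 else (if0 0 then -3 else -3)) :: PRIM2(sub)] | D=∅]
step 8: [S=[-2 :: 7] | E=∅ | C=[0 :: PRIM2(sub) :: PRIM2(sub) :: (if0 ((λq. q) -1) then 9 else (if0 0 then -3 else -3)) :: PRIM2(sub)] | D=∅]
step 9: [S=[0 :: -2 :: 7] | E=∅ | C=[PRIM2(sub) :: PRIM2(sub) :: (if0 ((λq. q) -1) then 9 else (if0 0 then -3 else -3)) :: PRIM2(sub)] | D=∅]
step 10: [S=[-2 :: 7] | E=∅ | C=[PRIM2(sub) :: (if0 ((λq. q) -1) then 9 else (if0 0 then -3 else -3)) :: PRIM2(sub)] | D=∅]
step 11: [S=[9] | E=∅ | C=[(if0 ((λq. q) -1) then 9 else (if0 0 then -3 else -3)) :: PRIM2(sub)] | D=∅]
step 12: [S=[9] | E=∅ | C=[((λq. q) -1) :: SEL :: PRIM2(sub)] | D=∅]
step 13: [S=[9] | E=∅ | C=[-1 :: (λq. q) :: AP :: SEL :: PRIM2(sub)] | D=∅]
step 14: [S=[-1 :: 9] | E=∅ | C=[(λq. q) :: AP :: SEL :: PRIM2(sub)] | D=∅]
step 15: [S=[clo(λq. q, ∅) :: -1 :: 9] | E=∅ | C=[AP :: SEL :: PRIM2(sub)] | D=∅]
step 16: [S=∅ | E={q↦-1} | C=[q] | D=[([9], ∅, [SEL :: PRIM2(sub)])]]
step 17: [S=[-1] | E={q↦-1} | C=∅ | D=[([9], ∅, [SEL :: PRIM2(sub)])]]
step 18: [S=[-1 :: 9] | E=∅ | C=[SEL :: PRIM2(sub)] | D=∅]
step 19: [S=[9] | E=∅ | C=[(if0 0 then -3 else -3) :: PRIM2(sub)] | D=∅]
step 20: [S=[9] | E=∅ | C=[0 :: SEL :: PRIM2(sub)] | D=∅]
step 21: [S=[0 :: 9] | E=∅ | C=[SEL :: PRIM2(sub)] | D=∅]
step 22: [S=[9] | E=∅ | C=[-3 :: PRIM2(sub)] | D=∅]
step 23: [S=[-3 :: 9] | E=∅ | C=[PRIM2(sub)] | D=∅]
step 24: [S=[12] | E=∅ | C=∅ | D=∅]
→ final value 12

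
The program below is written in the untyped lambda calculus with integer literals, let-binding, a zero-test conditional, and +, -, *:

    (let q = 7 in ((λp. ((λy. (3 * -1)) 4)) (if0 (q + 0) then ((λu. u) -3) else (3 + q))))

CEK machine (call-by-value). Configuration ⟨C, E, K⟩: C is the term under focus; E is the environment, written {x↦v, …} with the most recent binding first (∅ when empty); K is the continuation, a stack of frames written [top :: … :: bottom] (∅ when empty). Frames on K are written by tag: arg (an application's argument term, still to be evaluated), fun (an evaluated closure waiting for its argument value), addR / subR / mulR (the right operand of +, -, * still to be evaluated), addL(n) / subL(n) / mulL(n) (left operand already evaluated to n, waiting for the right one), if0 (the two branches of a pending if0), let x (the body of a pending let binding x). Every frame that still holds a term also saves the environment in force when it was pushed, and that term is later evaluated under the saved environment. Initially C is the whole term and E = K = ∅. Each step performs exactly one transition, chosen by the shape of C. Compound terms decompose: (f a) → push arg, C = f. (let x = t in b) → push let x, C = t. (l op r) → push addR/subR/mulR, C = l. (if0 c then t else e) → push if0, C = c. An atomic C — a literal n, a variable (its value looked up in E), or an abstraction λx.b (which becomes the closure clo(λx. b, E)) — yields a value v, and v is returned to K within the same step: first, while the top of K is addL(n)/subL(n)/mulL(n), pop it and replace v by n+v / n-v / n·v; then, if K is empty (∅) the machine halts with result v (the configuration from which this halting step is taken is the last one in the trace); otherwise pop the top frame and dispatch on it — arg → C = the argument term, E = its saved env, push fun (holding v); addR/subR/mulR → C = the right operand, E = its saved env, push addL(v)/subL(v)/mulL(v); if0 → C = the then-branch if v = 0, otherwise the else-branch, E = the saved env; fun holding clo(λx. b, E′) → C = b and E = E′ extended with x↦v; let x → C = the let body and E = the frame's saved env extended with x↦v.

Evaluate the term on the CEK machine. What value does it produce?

Answer: -3

Execution trace:
step 0: [C=(let q = 7 in ((λp. ((λy. (3 * -1)) 4)) (if0 (q + 0) then ((λu. u) -3) else (3 + q)))) | E=∅ | K=∅]
step 1: [C=7 | E=∅ | K=[let q]]
step 2: [C=((λp. ((λy. (3 * -1)) 4)) (if0 (q + 0) then ((λu. u) -3) else (3 + q))) | E={q↦7} | K=∅]
step 3: [C=(λp. ((λy. (3 * -1)) 4)) | E={q↦7} | K=[arg]]
step 4: [C=(if0 (q + 0) then ((λu. u) -3) else (3 + q)) | E={q↦7} | K=[fun]]
step 5: [C=(q + 0) | E={q↦7} | K=[if0 :: fun]]
step 6: [C=q | E={q↦7} | K=[addR :: if0 :: fun]]
step 7: [C=0 | E={q↦7} | K=[addL(7) :: if0 :: fun]]
step 8: [C=(3 + q) | E={q↦7} | K=[fun]]
step 9: [C=3 | E={q↦7} | K=[addR :: fun]]
step 10: [C=q | E={q↦7} | K=[addL(3) :: fun]]
step 11: [C=((λy. (3 * -1)) 4) | E={p↦10, q↦7} | K=∅]
step 12: [C=(λy. (3 * -1)) | E={p↦10, q↦7} | K=[arg]]
step 13: [C=4 | E={p↦10, q↦7} | K=[fun]]
step 14: [C=(3 * -1) | E={y↦4, p↦10, q↦7} | K=∅]
step 15: [C=3 | E={y↦4, p↦10, q↦7} | K=[mulR]]
step 16: [C=-1 | E={y↦4, p↦10, q↦7} | K=[mulL(3)]]
→ final value -3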